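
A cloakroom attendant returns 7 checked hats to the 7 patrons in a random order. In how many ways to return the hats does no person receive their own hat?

1854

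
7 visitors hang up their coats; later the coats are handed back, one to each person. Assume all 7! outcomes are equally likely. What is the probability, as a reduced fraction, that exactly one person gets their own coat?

53/144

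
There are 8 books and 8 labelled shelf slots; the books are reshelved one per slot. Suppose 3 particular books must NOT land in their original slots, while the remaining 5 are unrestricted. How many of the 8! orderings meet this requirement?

27240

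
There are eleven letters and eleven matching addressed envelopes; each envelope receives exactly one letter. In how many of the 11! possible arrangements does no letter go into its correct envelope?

14684570

By inclusion-exclusion, !11 = Σ (-1)^k · 11!/k! for k=0..11
= 11! - 11!/1! + 11!/2! - 11!/3! + 11!/4! - 11!/5! + 11!/6! - 11!/7! + 11!/8! - 11!/9! + 11!/10! - 11!/11!
= 39916800 - 39916800 + 19958400 - 6652800 + 1663200 - 332640 + 55440 - 7920 + 990 - 110 + 11 - 1
= 14684570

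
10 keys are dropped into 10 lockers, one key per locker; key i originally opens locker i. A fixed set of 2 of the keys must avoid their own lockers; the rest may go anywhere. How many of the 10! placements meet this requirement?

Inclusion-exclusion on the 2 forbidden self-matches:
Σ_{j=0}^{2} (-1)^j C(2,j)(10-j)!
= C(2,0)·10! - C(2,1)·9! + C(2,2)·8!
= 3628800 - 725760 + 40320
= 2943360

2943360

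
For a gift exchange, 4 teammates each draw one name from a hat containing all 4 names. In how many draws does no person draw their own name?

9

The subfactorial !4 = [4!/e] (nearest integer).
4! = 24, and 24/e ≈ 8.83, so !4 = 9.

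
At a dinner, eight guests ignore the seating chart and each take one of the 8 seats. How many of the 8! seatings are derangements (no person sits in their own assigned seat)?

The number of derangements of 8 is !8 = Σ_{k=0}^{8} (-1)^k·8!/k!
= 8! - 8!/1! + 8!/2! - 8!/3! + 8!/4! - 8!/5! + 8!/6! - 8!/7! + 8!/8!
= 40320 - 40320 + 20160 - 6720 + 1680 - 336 + 56 - 8 + 1
= 14833

14833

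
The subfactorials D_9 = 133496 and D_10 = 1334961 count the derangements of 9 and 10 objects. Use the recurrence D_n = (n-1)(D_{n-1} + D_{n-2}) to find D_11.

D_11 = (11-1)·(D_10 + D_9) = 10·(1334961 + 133496) = 10·1468457 = 14684570.

14684570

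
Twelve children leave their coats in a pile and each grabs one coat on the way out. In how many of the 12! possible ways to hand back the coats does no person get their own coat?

Recurrence: !12 = 11·(!11 + !10).
!12 = 11·(14684570 + 1334961) = 11·16019531 = 176214841

176214841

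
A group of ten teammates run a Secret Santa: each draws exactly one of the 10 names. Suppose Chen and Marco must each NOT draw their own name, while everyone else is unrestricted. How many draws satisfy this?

Inclusion-exclusion on the 2 forbidden self-matches:
Σ_{j=0}^{2} (-1)^j C(2,j)(10-j)!
= C(2,0)·10! - C(2,1)·9! + C(2,2)·8!
= 3628800 - 725760 + 40320
= 2943360

2943360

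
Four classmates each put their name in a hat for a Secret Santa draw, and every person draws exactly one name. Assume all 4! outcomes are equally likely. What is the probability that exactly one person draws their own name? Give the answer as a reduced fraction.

Favorable outcomes: C(4,1)·!3 = 4·2 = 8.
Total outcomes: 4! = 24.
Probability = 8/24 = 1/3.

1/3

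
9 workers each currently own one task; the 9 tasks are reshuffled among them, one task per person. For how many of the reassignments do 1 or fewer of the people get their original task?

266993

# with exactly i fixed is C(9,i)·!(9-i); sum over i=0..1:
  i=0: C(9,0)·!9 = 1·133496 = 133496
  i=1: C(9,1)·!8 = 9·14833 = 133497
Total = 266993.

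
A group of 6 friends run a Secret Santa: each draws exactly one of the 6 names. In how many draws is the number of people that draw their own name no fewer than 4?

16

Sum C(6,i)·!(6-i) for i = 4..6:
  i=4: C(6,4)·!2 = 15·1 = 15
  i=5: C(6,5)·!1 = 6·0 = 0
  i=6: C(6,6)·!0 = 1·1 = 1
Total = 16.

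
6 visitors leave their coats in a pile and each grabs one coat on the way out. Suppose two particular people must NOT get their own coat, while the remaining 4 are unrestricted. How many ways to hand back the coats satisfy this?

Inclusion-exclusion on the 2 forbidden self-matches:
Σ_{j=0}^{2} (-1)^j C(2,j)(6-j)!
= C(2,0)·6! - C(2,1)·5! + C(2,2)·4!
= 720 - 240 + 24
= 504

504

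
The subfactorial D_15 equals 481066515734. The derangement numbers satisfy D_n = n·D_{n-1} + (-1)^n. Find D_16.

7697064251745

D_16 = 16·481066515734 + 1 = 7697064251745.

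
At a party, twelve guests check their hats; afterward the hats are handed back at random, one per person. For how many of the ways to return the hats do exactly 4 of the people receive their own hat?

7342335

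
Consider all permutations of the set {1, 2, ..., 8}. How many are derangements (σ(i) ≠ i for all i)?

14833

Use !n = (n-1)(!(n-1) + !(n-2)).
!8 = 7·(1854 + 265) = 7·2119 = 14833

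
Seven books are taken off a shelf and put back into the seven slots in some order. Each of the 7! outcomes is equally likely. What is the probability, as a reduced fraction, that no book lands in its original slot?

Favorable outcomes: !7 = 1854.
Total outcomes: 7! = 5040.
Probability = 1854/5040 = 103/280.

103/280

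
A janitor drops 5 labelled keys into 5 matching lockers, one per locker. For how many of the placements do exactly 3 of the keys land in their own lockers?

10

Choose which 3 of the 5 are fixed: C(5,3) = 10.
The other 2 form a derangement: !2 = 1.
Total: 10 × 1 = 10.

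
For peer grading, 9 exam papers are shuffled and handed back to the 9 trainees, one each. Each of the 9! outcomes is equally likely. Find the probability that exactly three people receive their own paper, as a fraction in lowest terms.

Favorable outcomes: C(9,3)·!6 = 84·265 = 22260.
Total outcomes: 9! = 362880.
Probability = 22260/362880 = 53/864.

53/864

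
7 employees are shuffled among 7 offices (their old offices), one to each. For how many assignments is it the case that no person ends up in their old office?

1854

Recurrence: !7 = 7·!6 + (-1)^7.
!7 = 7·265 - 1 = 1854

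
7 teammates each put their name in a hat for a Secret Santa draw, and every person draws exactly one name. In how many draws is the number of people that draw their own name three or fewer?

Sum C(7,i)·!(7-i) for i = 0..3:
  i=0: C(7,0)·!7 = 1·1854 = 1854
  i=1: C(7,1)·!6 = 7·265 = 1855
  i=2: C(7,2)·!5 = 21·44 = 924
  i=3: C(7,3)·!4 = 35·9 = 315
Total = 4948.

4948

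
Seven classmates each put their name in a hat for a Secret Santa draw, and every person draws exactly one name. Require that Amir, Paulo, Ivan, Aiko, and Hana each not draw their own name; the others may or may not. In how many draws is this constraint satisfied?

Let A_j be the event that the j-th constrained one is fixed. By inclusion-exclusion over the 5 events:
Σ_{j=0}^{5} (-1)^j C(5,j)(7-j)!
= C(5,0)·7! - C(5,1)·6! + C(5,2)·5! - C(5,3)·4! + C(5,4)·3! - C(5,5)·2!
= 5040 - 3600 + 1200 - 240 + 30 - 2
= 2428

2428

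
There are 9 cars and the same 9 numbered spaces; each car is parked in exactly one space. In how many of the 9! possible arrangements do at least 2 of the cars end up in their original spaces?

Sum C(9,i)·!(9-i) for i = 2..9:
  i=2: C(9,2)·!7 = 36·1854 = 66744
  i=3: C(9,3)·!6 = 84·265 = 22260
  i=4: C(9,4)·!5 = 126·44 = 5544
  i=5: C(9,5)·!4 = 126·9 = 1134
  i=6: C(9,6)·!3 = 84·2 = 168
  i=7: C(9,7)·!2 = 36·1 = 36
  i=8: C(9,8)·!1 = 9·0 = 0
  i=9: C(9,9)·!0 = 1·1 = 1
Total = 95887.

95887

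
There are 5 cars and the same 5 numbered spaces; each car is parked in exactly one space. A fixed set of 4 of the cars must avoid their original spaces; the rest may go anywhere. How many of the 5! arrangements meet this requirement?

Let A_j be the event that the j-th constrained one is fixed. By inclusion-exclusion over the 4 events:
Σ_{j=0}^{4} (-1)^j C(4,j)(5-j)!
= C(4,0)·5! - C(4,1)·4! + C(4,2)·3! - C(4,3)·2! + C(4,4)·1!
= 120 - 96 + 36 - 8 + 1
= 53

53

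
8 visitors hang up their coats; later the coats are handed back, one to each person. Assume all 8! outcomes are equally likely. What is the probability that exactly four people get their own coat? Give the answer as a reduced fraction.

1/64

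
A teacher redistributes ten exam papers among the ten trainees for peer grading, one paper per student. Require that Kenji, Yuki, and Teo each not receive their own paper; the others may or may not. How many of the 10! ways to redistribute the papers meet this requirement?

2656080

Inclusion-exclusion on the 3 forbidden self-matches:
Σ_{j=0}^{3} (-1)^j C(3,j)(10-j)!
= C(3,0)·10! - C(3,1)·9! + C(3,2)·8! - C(3,3)·7!
= 3628800 - 1088640 + 120960 - 5040
= 2656080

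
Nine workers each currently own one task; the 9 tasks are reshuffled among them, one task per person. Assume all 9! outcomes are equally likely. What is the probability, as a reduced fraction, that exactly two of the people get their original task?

Favorable outcomes: C(9,2)·!7 = 36·1854 = 66744.
Total outcomes: 9! = 362880.
Probability = 66744/362880 = 103/560.

103/560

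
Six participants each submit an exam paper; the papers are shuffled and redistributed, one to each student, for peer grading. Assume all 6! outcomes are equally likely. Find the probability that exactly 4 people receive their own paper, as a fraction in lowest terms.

Favorable outcomes: C(6,4)·!2 = 15·1 = 15.
Total outcomes: 6! = 720.
Probability = 15/720 = 1/48.

1/48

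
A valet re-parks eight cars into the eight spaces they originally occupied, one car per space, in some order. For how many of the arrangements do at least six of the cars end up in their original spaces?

29

# with exactly i fixed is C(8,i)·!(8-i); sum over i=6..8:
  i=6: C(8,6)·!2 = 28·1 = 28
  i=7: C(8,7)·!1 = 8·0 = 0
  i=8: C(8,8)·!0 = 1·1 = 1
Total = 29.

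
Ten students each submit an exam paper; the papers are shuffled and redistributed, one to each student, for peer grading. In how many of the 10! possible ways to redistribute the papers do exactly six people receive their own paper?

1890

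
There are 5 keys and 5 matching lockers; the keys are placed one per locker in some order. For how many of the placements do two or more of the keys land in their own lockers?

31

Sum C(5,i)·!(5-i) for i = 2..5:
  i=2: C(5,2)·!3 = 10·2 = 20
  i=3: C(5,3)·!2 = 10·1 = 10
  i=4: C(5,4)·!1 = 5·0 = 0
  i=5: C(5,5)·!0 = 1·1 = 1
Total = 31.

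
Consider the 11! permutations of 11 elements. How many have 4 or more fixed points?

757934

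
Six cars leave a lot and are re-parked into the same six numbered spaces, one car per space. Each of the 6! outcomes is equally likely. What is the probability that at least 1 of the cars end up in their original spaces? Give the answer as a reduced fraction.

Favorable outcomes: Σ_{i≥1} C(6,i)·!(6-i) = 6·44 + 15·9 + 20·2 + 15·1 + 6·0 + 1·1 = 455.
Total outcomes: 6! = 720.
Probability = 455/720 = 91/144.

91/144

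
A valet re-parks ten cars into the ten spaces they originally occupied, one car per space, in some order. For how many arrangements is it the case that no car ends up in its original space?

!10 = 10! · Σ_{k=0}^{10} (-1)^k/k!
= 10! - 10!/1! + 10!/2! - 10!/3! + 10!/4! - 10!/5! + 10!/6! - 10!/7! + 10!/8! - 10!/9! + 10!/10!
= 3628800 - 3628800 + 1814400 - 604800 + 151200 - 30240 + 5040 - 720 + 90 - 10 + 1
= 1334961

1334961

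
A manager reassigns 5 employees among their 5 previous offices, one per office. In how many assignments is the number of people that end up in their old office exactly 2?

Pick the 2 fixed positions: C(5,2) = 10 ways.
The remaining 3 must be deranged: !3 = 2.
Total: 10 × 2 = 20.

20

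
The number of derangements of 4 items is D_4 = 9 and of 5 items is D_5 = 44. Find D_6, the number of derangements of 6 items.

D_6 = (6-1)·(D_5 + D_4) = 5·(44 + 9) = 5·53 = 265.

265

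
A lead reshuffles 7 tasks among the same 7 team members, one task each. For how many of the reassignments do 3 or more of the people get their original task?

# with exactly i fixed is C(7,i)·!(7-i); sum over i=3..7:
  i=3: C(7,3)·!4 = 35·9 = 315
  i=4: C(7,4)·!3 = 35·2 = 70
  i=5: C(7,5)·!2 = 21·1 = 21
  i=6: C(7,6)·!1 = 7·0 = 0
  i=7: C(7,7)·!0 = 1·1 = 1
Total = 407.

407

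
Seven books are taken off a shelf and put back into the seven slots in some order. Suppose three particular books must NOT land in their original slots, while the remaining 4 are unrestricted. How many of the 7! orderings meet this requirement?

3216

Inclusion-exclusion on the 3 forbidden self-matches:
Σ_{j=0}^{3} (-1)^j C(3,j)(7-j)!
= C(3,0)·7! - C(3,1)·6! + C(3,2)·5! - C(3,3)·4!
= 5040 - 2160 + 360 - 24
= 3216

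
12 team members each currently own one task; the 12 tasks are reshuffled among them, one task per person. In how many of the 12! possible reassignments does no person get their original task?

176214841

Recurrence: !12 = 12·!11 + (-1)^12.
!12 = 12·14684570 + 1 = 176214841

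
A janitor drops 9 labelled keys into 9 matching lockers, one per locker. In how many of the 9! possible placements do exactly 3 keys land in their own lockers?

22260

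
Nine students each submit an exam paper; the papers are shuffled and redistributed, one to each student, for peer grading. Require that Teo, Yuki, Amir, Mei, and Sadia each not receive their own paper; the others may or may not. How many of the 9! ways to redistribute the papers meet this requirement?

Inclusion-exclusion on the 5 forbidden self-matches:
Σ_{j=0}^{5} (-1)^j C(5,j)(9-j)!
= C(5,0)·9! - C(5,1)·8! + C(5,2)·7! - C(5,3)·6! + C(5,4)·5! - C(5,5)·4!
= 362880 - 201600 + 50400 - 7200 + 600 - 24
= 205056

205056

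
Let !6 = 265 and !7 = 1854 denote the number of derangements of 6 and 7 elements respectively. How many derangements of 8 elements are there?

14833

!8 = (8-1)·(!7 + !6) = 7·(1854 + 265) = 7·2119 = 14833.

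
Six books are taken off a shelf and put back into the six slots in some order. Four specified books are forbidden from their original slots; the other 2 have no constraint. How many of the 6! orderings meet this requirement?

Inclusion-exclusion on the 4 forbidden self-matches:
Σ_{j=0}^{4} (-1)^j C(4,j)(6-j)!
= C(4,0)·6! - C(4,1)·5! + C(4,2)·4! - C(4,3)·3! + C(4,4)·2!
= 720 - 480 + 144 - 24 + 2
= 362

362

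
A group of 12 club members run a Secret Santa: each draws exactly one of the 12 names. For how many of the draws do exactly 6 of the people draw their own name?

244860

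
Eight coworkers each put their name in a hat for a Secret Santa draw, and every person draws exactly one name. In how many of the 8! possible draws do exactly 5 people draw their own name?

112

Choose which 5 of the 8 are fixed: C(8,5) = 56.
The remaining 3 must be deranged: !3 = 2.
Total: 56 × 2 = 112.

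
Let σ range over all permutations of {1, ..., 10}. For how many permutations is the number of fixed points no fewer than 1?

# with exactly i fixed is C(10,i)·!(10-i); sum over i=1..10:
  i=1: C(10,1)·!9 = 10·133496 = 1334960
  i=2: C(10,2)·!8 = 45·14833 = 667485
  i=3: C(10,3)·!7 = 120·1854 = 222480
  i=4: C(10,4)·!6 = 210·265 = 55650
  i=5: C(10,5)·!5 = 252·44 = 11088
  i=6: C(10,6)·!4 = 210·9 = 1890
  i=7: C(10,7)·!3 = 120·2 = 240
  i=8: C(10,8)·!2 = 45·1 = 45
  i=9: C(10,9)·!1 = 10·0 = 0
  i=10: C(10,10)·!0 = 1·1 = 1
Total = 2293839.

2293839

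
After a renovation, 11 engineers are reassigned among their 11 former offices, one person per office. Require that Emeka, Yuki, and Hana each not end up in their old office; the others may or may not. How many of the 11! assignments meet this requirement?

30078720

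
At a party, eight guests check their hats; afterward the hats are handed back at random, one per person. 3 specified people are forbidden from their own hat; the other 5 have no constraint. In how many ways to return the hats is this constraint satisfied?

27240

Let A_j be the event that the j-th constrained one is fixed. By inclusion-exclusion over the 3 events:
Σ_{j=0}^{3} (-1)^j C(3,j)(8-j)!
= C(3,0)·8! - C(3,1)·7! + C(3,2)·6! - C(3,3)·5!
= 40320 - 15120 + 2160 - 120
= 27240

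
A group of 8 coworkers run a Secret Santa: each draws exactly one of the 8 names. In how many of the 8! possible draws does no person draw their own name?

By inclusion-exclusion, !8 = Σ (-1)^k · 8!/k! for k=0..8
= 8! - 8!/1! + 8!/2! - 8!/3! + 8!/4! - 8!/5! + 8!/6! - 8!/7! + 8!/8!
= 40320 - 40320 + 20160 - 6720 + 1680 - 336 + 56 - 8 + 1
= 14833

14833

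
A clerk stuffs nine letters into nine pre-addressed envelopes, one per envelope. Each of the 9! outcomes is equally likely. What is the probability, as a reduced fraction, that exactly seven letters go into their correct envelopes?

1/10080

Favorable outcomes: C(9,7)·!2 = 36·1 = 36.
Total outcomes: 9! = 362880.
Probability = 36/362880 = 1/10080.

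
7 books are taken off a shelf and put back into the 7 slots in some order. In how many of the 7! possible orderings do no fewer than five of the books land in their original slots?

22

# with exactly i fixed is C(7,i)·!(7-i); sum over i=5..7:
  i=5: C(7,5)·!2 = 21·1 = 21
  i=6: C(7,6)·!1 = 7·0 = 0
  i=7: C(7,7)·!0 = 1·1 = 1
Total = 22.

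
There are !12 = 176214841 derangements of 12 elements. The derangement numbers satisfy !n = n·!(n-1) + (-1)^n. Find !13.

2290792932

!13 = 13·176214841 - 1 = 2290792932.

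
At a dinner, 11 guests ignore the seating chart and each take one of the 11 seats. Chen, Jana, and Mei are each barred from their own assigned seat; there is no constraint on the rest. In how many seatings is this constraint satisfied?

30078720

Let A_j be the event that the j-th constrained one is fixed. By inclusion-exclusion over the 3 events:
Σ_{j=0}^{3} (-1)^j C(3,j)(11-j)!
= C(3,0)·11! - C(3,1)·10! + C(3,2)·9! - C(3,3)·8!
= 39916800 - 10886400 + 1088640 - 40320
= 30078720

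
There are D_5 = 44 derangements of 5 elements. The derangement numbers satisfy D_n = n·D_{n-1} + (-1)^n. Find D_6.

D_6 = 6·44 + 1 = 265.

265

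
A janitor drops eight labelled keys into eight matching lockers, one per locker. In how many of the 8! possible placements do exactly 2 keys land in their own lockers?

Pick the 2 fixed positions: C(8,2) = 28 ways.
The other 6 form a derangement: !6 = 265.
Total: 28 × 265 = 7420.

7420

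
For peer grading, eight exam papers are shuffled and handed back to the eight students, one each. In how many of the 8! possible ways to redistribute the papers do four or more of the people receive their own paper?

771

Sum C(8,i)·!(8-i) for i = 4..8:
  i=4: C(8,4)·!4 = 70·9 = 630
  i=5: C(8,5)·!3 = 56·2 = 112
  i=6: C(8,6)·!2 = 28·1 = 28
  i=7: C(8,7)·!1 = 8·0 = 0
  i=8: C(8,8)·!0 = 1·1 = 1
Total = 771.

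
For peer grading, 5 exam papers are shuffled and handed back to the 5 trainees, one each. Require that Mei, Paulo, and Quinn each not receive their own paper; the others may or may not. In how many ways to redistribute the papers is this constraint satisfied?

64

Inclusion-exclusion on the 3 forbidden self-matches:
Σ_{j=0}^{3} (-1)^j C(3,j)(5-j)!
= C(3,0)·5! - C(3,1)·4! + C(3,2)·3! - C(3,3)·2!
= 120 - 72 + 18 - 2
= 64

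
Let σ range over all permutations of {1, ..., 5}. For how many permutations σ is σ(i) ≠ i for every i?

The subfactorial !5 = [5!/e] (nearest integer).
5! = 120, and 120/e ≈ 44.15, so !5 = 44.

44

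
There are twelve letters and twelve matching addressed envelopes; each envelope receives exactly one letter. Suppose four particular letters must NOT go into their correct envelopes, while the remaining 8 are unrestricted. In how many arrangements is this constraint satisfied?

Let A_j be the event that the j-th constrained one is fixed. By inclusion-exclusion over the 4 events:
Σ_{j=0}^{4} (-1)^j C(4,j)(12-j)!
= C(4,0)·12! - C(4,1)·11! + C(4,2)·10! - C(4,3)·9! + C(4,4)·8!
= 479001600 - 159667200 + 21772800 - 1451520 + 40320
= 339696000

339696000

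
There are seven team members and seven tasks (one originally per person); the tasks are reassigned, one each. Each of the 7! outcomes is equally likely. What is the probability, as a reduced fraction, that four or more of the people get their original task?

Favorable outcomes: Σ_{i≥4} C(7,i)·!(7-i) = 35·2 + 21·1 + 7·0 + 1·1 = 92.
Total outcomes: 7! = 5040.
Probability = 92/5040 = 23/1260.

23/1260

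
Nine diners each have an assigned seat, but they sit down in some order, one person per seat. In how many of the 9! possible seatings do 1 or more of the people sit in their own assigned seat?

229384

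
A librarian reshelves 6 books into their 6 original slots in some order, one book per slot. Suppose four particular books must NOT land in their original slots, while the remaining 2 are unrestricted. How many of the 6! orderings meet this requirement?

Inclusion-exclusion on the 4 forbidden self-matches:
Σ_{j=0}^{4} (-1)^j C(4,j)(6-j)!
= C(4,0)·6! - C(4,1)·5! + C(4,2)·4! - C(4,3)·3! + C(4,4)·2!
= 720 - 480 + 144 - 24 + 2
= 362

362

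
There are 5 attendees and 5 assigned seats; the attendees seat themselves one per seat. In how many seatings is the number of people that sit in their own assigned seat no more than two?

109

# with exactly i fixed is C(5,i)·!(5-i); sum over i=0..2:
  i=0: C(5,0)·!5 = 1·44 = 44
  i=1: C(5,1)·!4 = 5·9 = 45
  i=2: C(5,2)·!3 = 10·2 = 20
Total = 109.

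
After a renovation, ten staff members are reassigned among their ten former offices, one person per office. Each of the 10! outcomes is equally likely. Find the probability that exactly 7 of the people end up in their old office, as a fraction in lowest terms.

Favorable outcomes: C(10,7)·!3 = 120·2 = 240.
Total outcomes: 10! = 3628800.
Probability = 240/3628800 = 1/15120.

1/15120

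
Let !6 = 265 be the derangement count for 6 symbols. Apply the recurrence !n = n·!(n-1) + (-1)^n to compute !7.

!7 = 7·265 - 1 = 1854.

1854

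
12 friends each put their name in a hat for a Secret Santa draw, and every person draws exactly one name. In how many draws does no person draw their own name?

Recurrence: !12 = 11·(!11 + !10).
!12 = 11·(14684570 + 1334961) = 11·16019531 = 176214841

176214841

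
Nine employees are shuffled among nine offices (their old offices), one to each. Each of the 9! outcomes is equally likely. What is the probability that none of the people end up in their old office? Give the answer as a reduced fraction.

16687/45360

Favorable outcomes: !9 = 133496.
Total outcomes: 9! = 362880.
Probability = 133496/362880 = 16687/45360.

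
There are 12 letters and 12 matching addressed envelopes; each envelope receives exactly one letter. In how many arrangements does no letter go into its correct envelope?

Recurrence: !12 = 12·!11 + (-1)^12.
!12 = 12·14684570 + 1 = 176214841

176214841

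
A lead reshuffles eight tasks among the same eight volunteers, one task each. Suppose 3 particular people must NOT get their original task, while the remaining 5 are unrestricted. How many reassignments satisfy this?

Inclusion-exclusion on the 3 forbidden self-matches:
Σ_{j=0}^{3} (-1)^j C(3,j)(8-j)!
= C(3,0)·8! - C(3,1)·7! + C(3,2)·6! - C(3,3)·5!
= 40320 - 15120 + 2160 - 120
= 27240

27240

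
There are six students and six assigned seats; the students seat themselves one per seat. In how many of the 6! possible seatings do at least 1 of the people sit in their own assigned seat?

# with exactly i fixed is C(6,i)·!(6-i); sum over i=1..6:
  i=1: C(6,1)·!5 = 6·44 = 264
  i=2: C(6,2)·!4 = 15·9 = 135
  i=3: C(6,3)·!3 = 20·2 = 40
  i=4: C(6,4)·!2 = 15·1 = 15
  i=5: C(6,5)·!1 = 6·0 = 0
  i=6: C(6,6)·!0 = 1·1 = 1
Total = 455.

455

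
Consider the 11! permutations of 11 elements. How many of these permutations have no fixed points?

The subfactorial !11 = [11!/e] (nearest integer).
11! = 39916800, and 39916800/e ≈ 14684570.08, so !11 = 14684570.

14684570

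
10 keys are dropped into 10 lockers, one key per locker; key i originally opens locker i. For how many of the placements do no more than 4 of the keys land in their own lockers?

Sum C(10,i)·!(10-i) for i = 0..4:
  i=0: C(10,0)·!10 = 1·1334961 = 1334961
  i=1: C(10,1)·!9 = 10·133496 = 1334960
  i=2: C(10,2)·!8 = 45·14833 = 667485
  i=3: C(10,3)·!7 = 120·1854 = 222480
  i=4: C(10,4)·!6 = 210·265 = 55650
Total = 3615536.

3615536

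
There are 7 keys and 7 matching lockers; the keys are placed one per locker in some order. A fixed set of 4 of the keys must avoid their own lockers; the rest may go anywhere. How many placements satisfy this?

Let A_j be the event that the j-th constrained one is fixed. By inclusion-exclusion over the 4 events:
Σ_{j=0}^{4} (-1)^j C(4,j)(7-j)!
= C(4,0)·7! - C(4,1)·6! + C(4,2)·5! - C(4,3)·4! + C(4,4)·3!
= 5040 - 2880 + 720 - 96 + 6
= 2790

2790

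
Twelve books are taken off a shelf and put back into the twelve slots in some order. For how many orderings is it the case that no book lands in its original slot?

176214841

By inclusion-exclusion, !12 = Σ (-1)^k · 12!/k! for k=0..12
= 12! - 12!/1! + 12!/2! - 12!/3! + 12!/4! - 12!/5! + 12!/6! - 12!/7! + 12!/8! - 12!/9! + 12!/10! - 12!/11! + 12!/12!
= 479001600 - 479001600 + 239500800 - 79833600 + 19958400 - 3991680 + 665280 - 95040 + 11880 - 1320 + 132 - 12 + 1
= 176214841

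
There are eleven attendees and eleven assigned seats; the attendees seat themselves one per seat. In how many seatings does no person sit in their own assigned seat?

14684570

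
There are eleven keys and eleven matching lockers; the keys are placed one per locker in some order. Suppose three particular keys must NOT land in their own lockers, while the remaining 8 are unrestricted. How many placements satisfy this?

30078720

Let A_j be the event that the j-th constrained one is fixed. By inclusion-exclusion over the 3 events:
Σ_{j=0}^{3} (-1)^j C(3,j)(11-j)!
= C(3,0)·11! - C(3,1)·10! + C(3,2)·9! - C(3,3)·8!
= 39916800 - 10886400 + 1088640 - 40320
= 30078720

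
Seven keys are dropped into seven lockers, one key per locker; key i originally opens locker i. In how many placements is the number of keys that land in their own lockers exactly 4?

70

Choose which 4 of the 7 are fixed: C(7,4) = 35.
The remaining 3 must be deranged: !3 = 2.
Total: 35 × 2 = 70.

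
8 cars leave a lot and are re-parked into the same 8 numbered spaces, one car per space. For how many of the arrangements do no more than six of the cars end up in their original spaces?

40319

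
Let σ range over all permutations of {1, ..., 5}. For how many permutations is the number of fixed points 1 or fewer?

89

# with exactly i fixed is C(5,i)·!(5-i); sum over i=0..1:
  i=0: C(5,0)·!5 = 1·44 = 44
  i=1: C(5,1)·!4 = 5·9 = 45
Total = 89.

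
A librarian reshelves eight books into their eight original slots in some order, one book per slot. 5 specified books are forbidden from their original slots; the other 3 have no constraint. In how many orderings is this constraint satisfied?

Let A_j be the event that the j-th constrained one is fixed. By inclusion-exclusion over the 5 events:
Σ_{j=0}^{5} (-1)^j C(5,j)(8-j)!
= C(5,0)·8! - C(5,1)·7! + C(5,2)·6! - C(5,3)·5! + C(5,4)·4! - C(5,5)·3!
= 40320 - 25200 + 7200 - 1200 + 120 - 6
= 21234

21234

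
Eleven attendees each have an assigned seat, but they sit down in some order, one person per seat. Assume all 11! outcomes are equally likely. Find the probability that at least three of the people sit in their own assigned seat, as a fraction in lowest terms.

3205379/39916800

Favorable outcomes: Σ_{i≥3} C(11,i)·!(11-i) = 165·14833 + 330·1854 + 462·265 + 462·44 + 330·9 + 165·2 + 55·1 + 11·0 + 1·1 = 3205379.
Total outcomes: 11! = 39916800.
Probability = 3205379/39916800 = 3205379/39916800.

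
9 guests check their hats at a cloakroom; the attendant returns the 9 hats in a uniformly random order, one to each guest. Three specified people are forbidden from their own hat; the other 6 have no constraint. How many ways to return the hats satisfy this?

256320

Inclusion-exclusion on the 3 forbidden self-matches:
Σ_{j=0}^{3} (-1)^j C(3,j)(9-j)!
= C(3,0)·9! - C(3,1)·8! + C(3,2)·7! - C(3,3)·6!
= 362880 - 120960 + 15120 - 720
= 256320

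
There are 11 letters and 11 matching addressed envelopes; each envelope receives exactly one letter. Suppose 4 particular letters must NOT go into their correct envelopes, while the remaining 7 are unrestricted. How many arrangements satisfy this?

Let A_j be the event that the j-th constrained one is fixed. By inclusion-exclusion over the 4 events:
Σ_{j=0}^{4} (-1)^j C(4,j)(11-j)!
= C(4,0)·11! - C(4,1)·10! + C(4,2)·9! - C(4,3)·8! + C(4,4)·7!
= 39916800 - 14515200 + 2177280 - 161280 + 5040
= 27422640

27422640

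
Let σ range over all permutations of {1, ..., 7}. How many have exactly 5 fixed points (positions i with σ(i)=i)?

21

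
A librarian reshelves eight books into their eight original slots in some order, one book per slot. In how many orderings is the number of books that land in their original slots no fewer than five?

141

# with exactly i fixed is C(8,i)·!(8-i); sum over i=5..8:
  i=5: C(8,5)·!3 = 56·2 = 112
  i=6: C(8,6)·!2 = 28·1 = 28
  i=7: C(8,7)·!1 = 8·0 = 0
  i=8: C(8,8)·!0 = 1·1 = 1
Total = 141.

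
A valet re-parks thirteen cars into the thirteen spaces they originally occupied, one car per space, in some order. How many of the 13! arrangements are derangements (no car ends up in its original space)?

Use !n = n·!(n-1) + (-1)^n.
!13 = 13·176214841 - 1 = 2290792932

2290792932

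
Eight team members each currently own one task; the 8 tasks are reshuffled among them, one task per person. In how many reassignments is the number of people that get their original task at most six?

40319

Sum C(8,i)·!(8-i) for i = 0..6:
  i=0: C(8,0)·!8 = 1·14833 = 14833
  i=1: C(8,1)·!7 = 8·1854 = 14832
  i=2: C(8,2)·!6 = 28·265 = 7420
  i=3: C(8,3)·!5 = 56·44 = 2464
  i=4: C(8,4)·!4 = 70·9 = 630
  i=5: C(8,5)·!3 = 56·2 = 112
  i=6: C(8,6)·!2 = 28·1 = 28
Total = 40319.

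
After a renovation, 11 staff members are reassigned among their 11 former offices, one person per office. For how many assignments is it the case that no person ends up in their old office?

14684570

Use !n = (n-1)(!(n-1) + !(n-2)).
!11 = 10·(1334961 + 133496) = 10·1468457 = 14684570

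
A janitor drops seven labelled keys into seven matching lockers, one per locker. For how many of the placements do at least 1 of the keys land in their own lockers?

3186

Sum C(7,i)·!(7-i) for i = 1..7:
  i=1: C(7,1)·!6 = 7·265 = 1855
  i=2: C(7,2)·!5 = 21·44 = 924
  i=3: C(7,3)·!4 = 35·9 = 315
  i=4: C(7,4)·!3 = 35·2 = 70
  i=5: C(7,5)·!2 = 21·1 = 21
  i=6: C(7,6)·!1 = 7·0 = 0
  i=7: C(7,7)·!0 = 1·1 = 1
Total = 3186.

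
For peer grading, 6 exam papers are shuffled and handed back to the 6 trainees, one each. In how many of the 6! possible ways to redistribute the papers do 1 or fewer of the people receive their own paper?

529

Sum C(6,i)·!(6-i) for i = 0..1:
  i=0: C(6,0)·!6 = 1·265 = 265
  i=1: C(6,1)·!5 = 6·44 = 264
Total = 529.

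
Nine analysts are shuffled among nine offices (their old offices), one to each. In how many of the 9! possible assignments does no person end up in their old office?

By inclusion-exclusion, !9 = Σ (-1)^k · 9!/k! for k=0..9
= 9! - 9!/1! + 9!/2! - 9!/3! + 9!/4! - 9!/5! + 9!/6! - 9!/7! + 9!/8! - 9!/9!
= 362880 - 362880 + 181440 - 60480 + 15120 - 3024 + 504 - 72 + 9 - 1
= 133496

133496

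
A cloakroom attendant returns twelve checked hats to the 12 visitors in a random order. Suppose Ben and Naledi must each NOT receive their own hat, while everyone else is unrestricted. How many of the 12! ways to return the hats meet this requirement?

402796800

Inclusion-exclusion on the 2 forbidden self-matches:
Σ_{j=0}^{2} (-1)^j C(2,j)(12-j)!
= C(2,0)·12! - C(2,1)·11! + C(2,2)·10!
= 479001600 - 79833600 + 3628800
= 402796800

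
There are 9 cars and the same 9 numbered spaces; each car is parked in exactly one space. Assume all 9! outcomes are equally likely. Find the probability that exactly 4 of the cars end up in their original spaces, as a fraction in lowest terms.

Favorable outcomes: C(9,4)·!5 = 126·44 = 5544.
Total outcomes: 9! = 362880.
Probability = 5544/362880 = 11/720.

11/720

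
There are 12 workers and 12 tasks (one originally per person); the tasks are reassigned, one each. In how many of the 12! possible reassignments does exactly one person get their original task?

Choose which one of the 12 is fixed: C(12,1) = 12.
The other 11 form a derangement: !11 = 14684570.
Total: 12 × 14684570 = 176214840.

176214840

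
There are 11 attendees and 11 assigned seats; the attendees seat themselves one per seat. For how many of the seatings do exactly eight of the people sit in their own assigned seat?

330

Pick the 8 fixed positions: C(11,8) = 165 ways.
The remaining 3 must be deranged: !3 = 2.
Total: 165 × 2 = 330.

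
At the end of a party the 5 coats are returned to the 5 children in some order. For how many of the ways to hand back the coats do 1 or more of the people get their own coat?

# with exactly i fixed is C(5,i)·!(5-i); sum over i=1..5:
  i=1: C(5,1)·!4 = 5·9 = 45
  i=2: C(5,2)·!3 = 10·2 = 20
  i=3: C(5,3)·!2 = 10·1 = 10
  i=4: C(5,4)·!1 = 5·0 = 0
  i=5: C(5,5)·!0 = 1·1 = 1
Total = 76.

76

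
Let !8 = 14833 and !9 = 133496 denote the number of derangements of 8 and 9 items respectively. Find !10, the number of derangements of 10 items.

!10 = (10-1)·(!9 + !8) = 9·(133496 + 14833) = 9·148329 = 1334961.

1334961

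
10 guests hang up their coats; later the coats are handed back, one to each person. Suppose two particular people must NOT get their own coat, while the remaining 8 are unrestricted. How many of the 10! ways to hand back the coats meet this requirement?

2943360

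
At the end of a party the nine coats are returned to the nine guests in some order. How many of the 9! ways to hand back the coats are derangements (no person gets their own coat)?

The subfactorial !9 = [9!/e] (nearest integer).
9! = 362880, and 362880/e ≈ 133496.09, so !9 = 133496.

133496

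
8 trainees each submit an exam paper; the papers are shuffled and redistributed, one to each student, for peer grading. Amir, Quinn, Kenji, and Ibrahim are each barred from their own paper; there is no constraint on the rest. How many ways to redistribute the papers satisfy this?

24024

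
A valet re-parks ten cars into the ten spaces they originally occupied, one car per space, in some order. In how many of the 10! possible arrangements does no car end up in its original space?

Recurrence: !10 = 10·!9 + (-1)^10.
!10 = 10·133496 + 1 = 1334961

1334961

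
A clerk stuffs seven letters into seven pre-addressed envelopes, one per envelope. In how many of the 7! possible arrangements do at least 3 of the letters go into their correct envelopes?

407

Sum C(7,i)·!(7-i) for i = 3..7:
  i=3: C(7,3)·!4 = 35·9 = 315
  i=4: C(7,4)·!3 = 35·2 = 70
  i=5: C(7,5)·!2 = 21·1 = 21
  i=6: C(7,6)·!1 = 7·0 = 0
  i=7: C(7,7)·!0 = 1·1 = 1
Total = 407.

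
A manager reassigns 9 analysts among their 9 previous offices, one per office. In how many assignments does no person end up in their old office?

133496

The subfactorial !9 = [9!/e] (nearest integer).
9! = 362880, and 362880/e ≈ 133496.09, so !9 = 133496.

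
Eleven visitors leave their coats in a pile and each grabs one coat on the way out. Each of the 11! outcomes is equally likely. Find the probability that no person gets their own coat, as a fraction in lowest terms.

1468457/3991680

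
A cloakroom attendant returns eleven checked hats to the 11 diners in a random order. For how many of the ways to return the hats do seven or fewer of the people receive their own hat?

39916414

Sum C(11,i)·!(11-i) for i = 0..7:
  i=0: C(11,0)·!11 = 1·14684570 = 14684570
  i=1: C(11,1)·!10 = 11·1334961 = 14684571
  i=2: C(11,2)·!9 = 55·133496 = 7342280
  i=3: C(11,3)·!8 = 165·14833 = 2447445
  i=4: C(11,4)·!7 = 330·1854 = 611820
  i=5: C(11,5)·!6 = 462·265 = 122430
  i=6: C(11,6)·!5 = 462·44 = 20328
  i=7: C(11,7)·!4 = 330·9 = 2970
Total = 39916414.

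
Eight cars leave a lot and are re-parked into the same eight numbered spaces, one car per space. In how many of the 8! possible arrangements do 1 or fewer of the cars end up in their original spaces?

29665

# with exactly i fixed is C(8,i)·!(8-i); sum over i=0..1:
  i=0: C(8,0)·!8 = 1·14833 = 14833
  i=1: C(8,1)·!7 = 8·1854 = 14832
Total = 29665.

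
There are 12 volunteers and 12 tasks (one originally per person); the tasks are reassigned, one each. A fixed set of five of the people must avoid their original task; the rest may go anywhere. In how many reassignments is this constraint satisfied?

Let A_j be the event that the j-th constrained one is fixed. By inclusion-exclusion over the 5 events:
Σ_{j=0}^{5} (-1)^j C(5,j)(12-j)!
= C(5,0)·12! - C(5,1)·11! + C(5,2)·10! - C(5,3)·9! + C(5,4)·8! - C(5,5)·7!
= 479001600 - 199584000 + 36288000 - 3628800 + 201600 - 5040
= 312273360

312273360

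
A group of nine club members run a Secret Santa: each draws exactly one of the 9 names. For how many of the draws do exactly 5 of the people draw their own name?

1134

Pick the 5 fixed positions: C(9,5) = 126 ways.
The remaining 4 must be deranged: !4 = 9.
Total: 126 × 9 = 1134.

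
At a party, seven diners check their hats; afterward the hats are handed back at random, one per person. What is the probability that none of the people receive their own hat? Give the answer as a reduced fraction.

103/280

Favorable outcomes: !7 = 1854.
Total outcomes: 7! = 5040.
Probability = 1854/5040 = 103/280.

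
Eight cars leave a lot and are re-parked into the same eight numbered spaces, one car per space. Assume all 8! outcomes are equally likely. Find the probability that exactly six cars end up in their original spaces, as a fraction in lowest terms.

Favorable outcomes: C(8,6)·!2 = 28·1 = 28.
Total outcomes: 8! = 40320.
Probability = 28/40320 = 1/1440.

1/1440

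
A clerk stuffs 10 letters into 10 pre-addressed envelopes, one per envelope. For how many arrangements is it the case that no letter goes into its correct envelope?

1334961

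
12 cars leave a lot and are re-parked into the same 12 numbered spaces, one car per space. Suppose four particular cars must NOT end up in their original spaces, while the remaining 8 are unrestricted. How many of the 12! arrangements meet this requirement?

Inclusion-exclusion on the 4 forbidden self-matches:
Σ_{j=0}^{4} (-1)^j C(4,j)(12-j)!
= C(4,0)·12! - C(4,1)·11! + C(4,2)·10! - C(4,3)·9! + C(4,4)·8!
= 479001600 - 159667200 + 21772800 - 1451520 + 40320
= 339696000

339696000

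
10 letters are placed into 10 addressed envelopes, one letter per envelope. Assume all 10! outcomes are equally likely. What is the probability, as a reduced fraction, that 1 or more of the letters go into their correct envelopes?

28319/44800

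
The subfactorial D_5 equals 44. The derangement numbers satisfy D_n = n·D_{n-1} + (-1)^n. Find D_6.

265

D_6 = 6·44 + 1 = 265.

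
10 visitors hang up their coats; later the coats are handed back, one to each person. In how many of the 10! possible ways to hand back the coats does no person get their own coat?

1334961

The subfactorial !10 = [10!/e] (nearest integer).
10! = 3628800, and 3628800/e ≈ 1334960.92, so !10 = 1334961.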